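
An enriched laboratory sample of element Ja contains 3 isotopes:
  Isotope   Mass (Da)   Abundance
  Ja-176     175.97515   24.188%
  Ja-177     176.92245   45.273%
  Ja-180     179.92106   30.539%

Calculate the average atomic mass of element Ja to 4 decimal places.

The abundance-weighted mean is 0.24188 × 175.97515 + 0.45273 × 176.92245 + 0.30539 × 179.92106
= 42.564869 + 80.098101 + 54.946093 = 177.609063 Da

177.6091 Da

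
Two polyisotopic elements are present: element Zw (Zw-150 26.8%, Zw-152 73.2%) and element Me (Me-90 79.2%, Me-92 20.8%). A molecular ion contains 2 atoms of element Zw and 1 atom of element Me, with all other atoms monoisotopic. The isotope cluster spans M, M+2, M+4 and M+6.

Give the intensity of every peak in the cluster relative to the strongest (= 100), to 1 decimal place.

11.2 : 64.4 : 100.0 : 22.0

Element Zw pattern (n=2): 0.071824 : 0.392352 : 0.535824
Element Me pattern (n=1): 0.7920 : 0.2080
Convolve the two distributions (both contribute in 2-u steps):
  M: 0.071824×0.7920 = 0.056885
  M+2: 0.071824×0.2080 + 0.392352×0.7920 = 0.325682
  M+4: 0.392352×0.2080 + 0.535824×0.7920 = 0.505982
  M+6: 0.535824×0.2080 = 0.111451
Scale to base peak (0.505982) = 100: 11.2 : 64.4 : 100.0 : 22.0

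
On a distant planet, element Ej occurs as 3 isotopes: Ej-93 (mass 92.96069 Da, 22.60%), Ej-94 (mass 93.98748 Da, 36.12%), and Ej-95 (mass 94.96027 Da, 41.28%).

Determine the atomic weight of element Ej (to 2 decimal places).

Ar = Σ fᵢ·mᵢ = 0.2260 × 92.96069 + 0.3612 × 93.98748 + 0.4128 × 94.96027
= 21.009116 + 33.948278 + 39.199599 = 94.156993 Da

94.16 Da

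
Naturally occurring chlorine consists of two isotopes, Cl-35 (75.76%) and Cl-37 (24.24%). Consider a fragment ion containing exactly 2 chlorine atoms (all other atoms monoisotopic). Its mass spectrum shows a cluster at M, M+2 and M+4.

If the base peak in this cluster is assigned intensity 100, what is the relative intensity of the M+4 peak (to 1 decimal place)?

Binomial terms of (0.7576 + 0.2424)^2: M 0.5740, M+2 0.3673, M+4 0.0588 → M is the base peak.
P(M) = C(2,0) × 0.7576^2 × 0.2424^0 = 1 × 0.57395776 × 1.0000 = 0.573958 (base)
P(M+4) = C(2,2) × 0.7576^0 × 0.2424^2 = 1 × 1.0000 × 0.05875776 = 0.058758
Relative intensity = 0.058758 / 0.573958 × 100 = 10.2

10.2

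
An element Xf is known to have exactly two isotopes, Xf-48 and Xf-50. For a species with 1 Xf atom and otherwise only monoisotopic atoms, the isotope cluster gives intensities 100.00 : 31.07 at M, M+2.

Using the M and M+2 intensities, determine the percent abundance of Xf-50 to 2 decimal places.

23.70%

If p is the fraction of Xf that is Xf-48, then I(M+2)/I(M) = [C(1,1)·p^0·(1−p)] / p^1 = 1·(1−p)/p = 31.07/100.00 = 0.3107
(1−p)/p = 0.3107/1 = 0.3107  ⇒  p = 1/(1 + 0.3107) = 0.7630
Xf-48: 76.30%, Xf-50: 23.70%.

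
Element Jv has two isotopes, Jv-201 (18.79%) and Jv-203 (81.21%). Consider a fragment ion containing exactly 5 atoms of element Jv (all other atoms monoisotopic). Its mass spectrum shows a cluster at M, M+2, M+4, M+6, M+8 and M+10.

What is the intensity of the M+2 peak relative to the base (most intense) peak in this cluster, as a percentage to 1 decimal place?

Term probabilities: M 0.0002, M+2 0.0051, M+4 0.0438, M+6 0.1891, M+8 0.4086, M+10 0.3532. Base peak = M+8.
P(M+8) = C(5,4) × 0.1879^1 × 0.8121^4 = 5 × 0.1879 × 0.4349487 = 0.408634 (base)
P(M+2) = C(5,1) × 0.1879^4 × 0.8121^1 = 5 × 0.00124654 × 0.8121 = 0.005062
Relative intensity = 0.005062 / 0.408634 × 100 = 1.2

1.2%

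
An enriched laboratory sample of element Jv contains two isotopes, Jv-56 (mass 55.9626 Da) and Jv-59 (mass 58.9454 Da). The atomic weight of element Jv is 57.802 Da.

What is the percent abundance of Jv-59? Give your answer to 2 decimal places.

Writing the weighted mean with unknown fraction x of Jv-56:
55.9626·x + 58.9454·(1 − x) = 57.802
(55.9626 − 58.9454)·x = 57.802 − 58.9454
x = -1.1434 / -2.9828 = 0.38333 → 38.33% Jv-56, 61.67% Jv-59.

61.67%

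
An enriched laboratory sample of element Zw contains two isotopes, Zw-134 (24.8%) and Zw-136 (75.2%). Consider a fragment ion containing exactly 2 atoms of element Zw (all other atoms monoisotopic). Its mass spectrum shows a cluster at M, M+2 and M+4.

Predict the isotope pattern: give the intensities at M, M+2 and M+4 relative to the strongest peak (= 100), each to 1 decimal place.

10.9 : 66.0 : 100.0

Each Zw atom is independently Zw-134 (p = 0.248) or Zw-136 (q = 0.752); the cluster is the binomial expansion (p + q)^2.
P(M) = 0.248^2 = 0.061504
P(M+2) = 2 × 0.248^1 × 0.752^1 = 0.372992
P(M+4) = 0.752^2 = 0.565504
The M+4 peak is largest (0.565504); scaling to 100 gives 10.9 : 66.0 : 100.0.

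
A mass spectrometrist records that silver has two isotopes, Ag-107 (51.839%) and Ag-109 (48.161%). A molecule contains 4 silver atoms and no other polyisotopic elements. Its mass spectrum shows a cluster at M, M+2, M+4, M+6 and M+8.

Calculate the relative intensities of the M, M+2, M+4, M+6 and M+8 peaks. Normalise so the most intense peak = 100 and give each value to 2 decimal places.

Expanding (0.51839 + 0.48161)^4:
P(M) = 0.51839^4 = 0.072215
P(M+2) = 4 × 0.51839^3 × 0.48161^1 = 0.268365
P(M+4) = 6 × 0.51839^2 × 0.48161^2 = 0.373986
P(M+6) = 4 × 0.51839^1 × 0.48161^3 = 0.231634
P(M+8) = 0.48161^4 = 0.053800
The M+4 peak is largest (0.373986); scaling to 100 gives 19.31 : 71.76 : 100.00 : 61.94 : 14.39.

19.31 : 71.76 : 100.00 : 61.94 : 14.39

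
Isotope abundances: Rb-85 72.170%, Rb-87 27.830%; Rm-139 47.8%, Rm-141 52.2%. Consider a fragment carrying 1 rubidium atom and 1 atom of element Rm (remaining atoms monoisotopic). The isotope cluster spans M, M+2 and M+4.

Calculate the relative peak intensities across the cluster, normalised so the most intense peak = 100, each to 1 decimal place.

Rubidium pattern (n=1): 0.7217 : 0.2783
Element Rm pattern (n=1): 0.4780 : 0.5220
Convolve the two distributions (both contribute in 2-u steps):
  M: 0.7217×0.4780 = 0.344973
  M+2: 0.7217×0.5220 + 0.2783×0.4780 = 0.509755
  M+4: 0.2783×0.5220 = 0.145273
Scale to base peak (0.509755) = 100: 67.7 : 100.0 : 28.5

67.7 : 100.0 : 28.5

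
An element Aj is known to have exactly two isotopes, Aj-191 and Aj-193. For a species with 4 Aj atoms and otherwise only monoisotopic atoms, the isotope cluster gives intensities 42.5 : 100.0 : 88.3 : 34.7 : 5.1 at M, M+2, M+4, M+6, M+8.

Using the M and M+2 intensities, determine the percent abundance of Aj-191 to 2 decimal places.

If p is the fraction of Aj that is Aj-191, then I(M+2)/I(M) = [C(4,1)·p^3·(1−p)] / p^4 = 4·(1−p)/p = 100.0/42.5 = 2.3529
(1−p)/p = 2.3529/4 = 0.5882  ⇒  p = 1/(1 + 0.5882) = 0.6296
Aj-191: 62.96%, Aj-193: 37.04%.

62.96%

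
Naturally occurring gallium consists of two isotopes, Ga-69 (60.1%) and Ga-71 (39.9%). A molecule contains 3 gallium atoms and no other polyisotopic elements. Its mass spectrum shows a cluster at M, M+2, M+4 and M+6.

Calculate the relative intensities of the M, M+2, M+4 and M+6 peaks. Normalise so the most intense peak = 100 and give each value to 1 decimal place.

50.2 : 100.0 : 66.4 : 14.7

The 3 Ga atoms are independent, so intensities follow the terms of (0.601 + 0.399)^3.
P(M) = 0.601^3 = 0.217082
P(M+2) = 3 × 0.601^2 × 0.399^1 = 0.432358
P(M+4) = 3 × 0.601^1 × 0.399^2 = 0.287039
P(M+6) = 0.399^3 = 0.063521
The M+2 peak is largest (0.432358); scaling to 100 gives 50.2 : 100.0 : 66.4 : 14.7.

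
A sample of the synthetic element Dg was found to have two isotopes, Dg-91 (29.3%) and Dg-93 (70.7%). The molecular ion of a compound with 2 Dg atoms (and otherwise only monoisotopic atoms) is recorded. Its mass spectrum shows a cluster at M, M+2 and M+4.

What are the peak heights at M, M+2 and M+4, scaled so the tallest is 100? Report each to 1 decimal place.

Expanding (0.293 + 0.707)^2:
P(M) = 0.293^2 = 0.085849
P(M+2) = 2 × 0.293^1 × 0.707^1 = 0.414302
P(M+4) = 0.707^2 = 0.499849
The M+4 peak is largest (0.499849); scaling to 100 gives 17.2 : 82.9 : 100.0.

17.2 : 82.9 : 100.0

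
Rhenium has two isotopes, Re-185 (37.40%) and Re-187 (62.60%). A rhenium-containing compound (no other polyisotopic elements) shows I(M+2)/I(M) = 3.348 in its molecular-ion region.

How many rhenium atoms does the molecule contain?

2

The M+2/M ratio from n Re atoms is n · q/p = n · 0.6260/0.3740.
n = 3.348 × 0.3740/0.6260 = 2.00 ≈ 2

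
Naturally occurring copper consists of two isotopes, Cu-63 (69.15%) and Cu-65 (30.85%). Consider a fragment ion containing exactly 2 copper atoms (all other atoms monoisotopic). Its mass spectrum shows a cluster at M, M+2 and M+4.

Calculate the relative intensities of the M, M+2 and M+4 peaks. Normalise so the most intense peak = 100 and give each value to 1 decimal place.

100.0 : 89.2 : 19.9

Each Cu atom is independently Cu-63 (p = 0.6915) or Cu-65 (q = 0.3085); the cluster is the binomial expansion (p + q)^2.
P(M) = 0.6915^2 = 0.478172
P(M+2) = 2 × 0.6915^1 × 0.3085^1 = 0.426656
P(M+4) = 0.3085^2 = 0.095172
The M peak is largest (0.478172); scaling to 100 gives 100.0 : 89.2 : 19.9.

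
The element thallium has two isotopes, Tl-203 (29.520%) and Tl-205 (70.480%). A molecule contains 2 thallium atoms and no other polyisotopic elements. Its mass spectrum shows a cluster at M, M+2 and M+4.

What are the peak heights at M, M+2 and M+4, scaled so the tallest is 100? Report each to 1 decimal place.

Each Tl atom is independently Tl-203 (p = 0.29520) or Tl-205 (q = 0.70480); the cluster is the binomial expansion (p + q)^2.
P(M) = 0.29520^2 = 0.087143
P(M+2) = 2 × 0.29520^1 × 0.70480^1 = 0.416114
P(M+4) = 0.70480^2 = 0.496743
The M+4 peak is largest (0.496743); scaling to 100 gives 17.5 : 83.8 : 100.0.

17.5 : 83.8 : 100.0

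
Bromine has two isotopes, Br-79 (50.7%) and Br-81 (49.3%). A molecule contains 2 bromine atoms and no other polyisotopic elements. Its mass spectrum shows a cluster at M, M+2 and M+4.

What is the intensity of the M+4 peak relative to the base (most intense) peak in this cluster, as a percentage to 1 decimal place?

Term probabilities: M 0.2570, M+2 0.4999, M+4 0.2430. Base peak = M+2.
P(M+2) = C(2,1) × 0.507^1 × 0.493^1 = 2 × 0.5070 × 0.4930 = 0.499902 (base)
P(M+4) = C(2,2) × 0.507^0 × 0.493^2 = 1 × 1.0000 × 0.243049 = 0.243049
Relative intensity = 0.243049 / 0.499902 × 100 = 48.6

48.6%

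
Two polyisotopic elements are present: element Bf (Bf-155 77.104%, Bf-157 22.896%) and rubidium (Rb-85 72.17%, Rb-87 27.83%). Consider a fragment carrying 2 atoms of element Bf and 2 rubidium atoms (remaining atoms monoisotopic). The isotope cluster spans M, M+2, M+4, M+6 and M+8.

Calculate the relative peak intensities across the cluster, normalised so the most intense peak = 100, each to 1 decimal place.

Element Bf pattern (n=2): 0.59450268 : 0.35307464 : 0.05242268
Rubidium pattern (n=2): 0.52085089 : 0.40169822 : 0.07745089
Convolve the two distributions (both contribute in 2-u steps):
  M: 0.59450268×0.52085089 = 0.309647
  M+2: 0.59450268×0.40169822 + 0.35307464×0.52085089 = 0.422710
  M+4: 0.59450268×0.07745089 + 0.35307464×0.40169822 + 0.05242268×0.52085089 = 0.215179
  M+6: 0.35307464×0.07745089 + 0.05242268×0.40169822 = 0.048404
  M+8: 0.05242268×0.07745089 = 0.004060
Scale to base peak (0.422710) = 100: 73.3 : 100.0 : 50.9 : 11.5 : 1.0

73.3 : 100.0 : 50.9 : 11.5 : 1.0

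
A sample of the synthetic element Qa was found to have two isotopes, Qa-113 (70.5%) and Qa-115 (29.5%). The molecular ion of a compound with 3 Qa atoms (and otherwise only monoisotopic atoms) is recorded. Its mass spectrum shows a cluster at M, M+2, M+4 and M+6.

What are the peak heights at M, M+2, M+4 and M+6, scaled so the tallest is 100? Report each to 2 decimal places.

Each Qa atom is independently Qa-113 (p = 0.705) or Qa-115 (q = 0.295); the cluster is the binomial expansion (p + q)^3.
P(M) = 0.705^3 = 0.350403
P(M+2) = 3 × 0.705^2 × 0.295^1 = 0.439867
P(M+4) = 3 × 0.705^1 × 0.295^2 = 0.184058
P(M+6) = 0.295^3 = 0.025672
The M+2 peak is largest (0.439867); scaling to 100 gives 79.66 : 100.00 : 41.84 : 5.84.

79.66 : 100.00 : 41.84 : 5.84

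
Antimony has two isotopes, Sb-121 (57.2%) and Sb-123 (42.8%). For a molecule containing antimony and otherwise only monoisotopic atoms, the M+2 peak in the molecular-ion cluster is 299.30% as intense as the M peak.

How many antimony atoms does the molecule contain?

4

The M+2/M ratio from n Sb atoms is n · q/p = n · 0.428/0.572.
n = 2.9930 × 0.572/0.428 = 4.00 ≈ 4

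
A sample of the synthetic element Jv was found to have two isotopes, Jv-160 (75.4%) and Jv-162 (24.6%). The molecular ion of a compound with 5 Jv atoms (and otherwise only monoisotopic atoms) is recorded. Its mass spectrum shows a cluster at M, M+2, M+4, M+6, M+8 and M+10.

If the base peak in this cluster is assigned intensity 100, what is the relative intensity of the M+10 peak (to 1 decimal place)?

(0.754 + 0.246)^5 gives M 0.2437, M+2 0.3975, M+4 0.2594, M+6 0.0846, M+8 0.0138, M+10 0.0009; the largest is M+2.
P(M+2) = C(5,1) × 0.754^4 × 0.246^1 = 5 × 0.32321044 × 0.2460 = 0.397549 (base)
P(M+10) = C(5,5) × 0.754^0 × 0.246^5 = 1 × 1.0000 × 0.0009009 = 0.000901
Relative intensity = 0.000901 / 0.397549 × 100 = 0.2

0.2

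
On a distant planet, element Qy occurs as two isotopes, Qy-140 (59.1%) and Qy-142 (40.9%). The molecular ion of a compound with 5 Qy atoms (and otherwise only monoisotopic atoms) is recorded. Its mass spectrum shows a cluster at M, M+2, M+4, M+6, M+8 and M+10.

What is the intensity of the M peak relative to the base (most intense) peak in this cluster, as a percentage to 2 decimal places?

20.88%

Term probabilities: M 0.0721, M+2 0.2495, M+4 0.3453, M+6 0.2390, M+8 0.0827, M+10 0.0114. Base peak = M+4.
P(M+4) = C(5,2) × 0.591^3 × 0.409^2 = 10 × 0.20642507 × 0.167281 = 0.345310 (base)
P(M) = C(5,0) × 0.591^5 × 0.409^0 = 1 × 0.07210036 × 1.0000 = 0.072100
Relative intensity = 0.072100 / 0.345310 × 100 = 20.88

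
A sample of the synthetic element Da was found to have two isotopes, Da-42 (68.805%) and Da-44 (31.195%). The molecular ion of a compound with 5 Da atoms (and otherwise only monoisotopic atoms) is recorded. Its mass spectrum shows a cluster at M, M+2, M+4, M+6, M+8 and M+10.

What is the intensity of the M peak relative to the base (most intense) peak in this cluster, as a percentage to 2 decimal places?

44.11%

Binomial terms of (0.68805 + 0.31195)^5: M 0.1542, M+2 0.3496, M+4 0.3170, M+6 0.1437, M+8 0.0326, M+10 0.0030 → M+2 is the base peak.
P(M+2) = C(5,1) × 0.68805^4 × 0.31195^1 = 5 × 0.22411968 × 0.31195 = 0.349571 (base)
P(M) = C(5,0) × 0.68805^5 × 0.31195^0 = 1 × 0.15420555 × 1.0000 = 0.154206
Relative intensity = 0.154206 / 0.349571 × 100 = 44.11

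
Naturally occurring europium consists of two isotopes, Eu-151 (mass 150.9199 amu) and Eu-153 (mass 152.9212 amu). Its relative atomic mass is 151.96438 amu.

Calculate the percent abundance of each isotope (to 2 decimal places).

Let x be the fractional abundance of Eu-151; then Eu-153 has abundance 1 − x.
150.9199·x + 152.9212·(1 − x) = 151.96438
(150.9199 − 152.9212)·x = 151.96438 − 152.9212
x = -0.95682 / -2.0013 = 0.47810 → 47.81% Eu-151, 52.19% Eu-153.

Eu-151: 47.81%, Eu-153: 52.19%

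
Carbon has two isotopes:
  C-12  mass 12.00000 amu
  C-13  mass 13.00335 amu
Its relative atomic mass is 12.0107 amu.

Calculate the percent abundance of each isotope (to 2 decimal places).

Writing the weighted mean with unknown fraction x of C-12:
12.00000·x + 13.00335·(1 − x) = 12.0107
(12.00000 − 13.00335)·x = 12.0107 − 13.00335
x = -0.99265 / -1.00335 = 0.98934 → 98.93% C-12, 1.07% C-13.

C-12: 98.93%, C-13: 1.07%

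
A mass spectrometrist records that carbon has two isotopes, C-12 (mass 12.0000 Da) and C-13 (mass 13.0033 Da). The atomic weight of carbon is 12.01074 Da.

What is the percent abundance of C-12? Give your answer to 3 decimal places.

Let x be the fractional abundance of C-12; then C-13 has abundance 1 − x.
12.0000·x + 13.0033·(1 − x) = 12.01074
(12.0000 − 13.0033)·x = 12.01074 − 13.0033
x = -0.99256 / -1.0033 = 0.98930 → 98.930% C-12, 1.070% C-13.

98.930%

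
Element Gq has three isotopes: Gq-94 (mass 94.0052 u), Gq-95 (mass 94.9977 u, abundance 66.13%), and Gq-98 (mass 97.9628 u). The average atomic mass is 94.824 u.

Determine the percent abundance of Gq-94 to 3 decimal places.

29.765%

Let x and y be the fractions of Gq-94 and Gq-98. Then x + y = 1 − 0.6613 = 0.3387 and 94.0052x + 97.9628y = 94.824 − 0.6613×94.9977 = 32.00202099.
Substituting: 94.0052x + 97.9628(0.3387 − x) = 32.00202099
(94.0052 − 97.9628)x = -1.17797937  ⇒  x = 0.29765, y = 0.04105
Gq-94: 29.765%, Gq-98: 4.105%.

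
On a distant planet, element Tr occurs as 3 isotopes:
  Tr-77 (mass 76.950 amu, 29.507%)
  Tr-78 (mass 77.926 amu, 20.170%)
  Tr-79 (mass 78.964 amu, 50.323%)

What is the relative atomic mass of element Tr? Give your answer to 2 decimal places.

Weight each isotope mass by its fractional abundance: 0.29507 × 76.950 + 0.20170 × 77.926 + 0.50323 × 78.964
= 22.7056 + 15.7177 + 39.7371 = 78.1604 amu

78.16 amu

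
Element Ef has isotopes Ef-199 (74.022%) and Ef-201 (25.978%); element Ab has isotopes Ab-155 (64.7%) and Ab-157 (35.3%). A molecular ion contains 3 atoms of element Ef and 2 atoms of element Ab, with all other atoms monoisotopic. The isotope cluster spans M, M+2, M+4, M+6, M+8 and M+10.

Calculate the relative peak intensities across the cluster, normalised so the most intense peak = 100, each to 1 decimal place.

46.6 : 100.0 : 84.7 : 35.4 : 7.3 : 0.6

Element Ef pattern (n=3): 0.40558552 : 0.42702037 : 0.14986268 : 0.01753142
Element Ab pattern (n=2): 0.418609 : 0.456782 : 0.124609
Convolve the two distributions (both contribute in 2-u steps):
  M: 0.40558552×0.418609 = 0.169782
  M+2: 0.40558552×0.456782 + 0.42702037×0.418609 = 0.364019
  M+4: 0.40558552×0.124609 + 0.42702037×0.456782 + 0.14986268×0.418609 = 0.308329
  M+6: 0.42702037×0.124609 + 0.14986268×0.456782 + 0.01753142×0.418609 = 0.129004
  M+8: 0.14986268×0.124609 + 0.01753142×0.456782 = 0.026682
  M+10: 0.01753142×0.124609 = 0.002185
Scale to base peak (0.364019) = 100: 46.6 : 100.0 : 84.7 : 35.4 : 7.3 : 0.6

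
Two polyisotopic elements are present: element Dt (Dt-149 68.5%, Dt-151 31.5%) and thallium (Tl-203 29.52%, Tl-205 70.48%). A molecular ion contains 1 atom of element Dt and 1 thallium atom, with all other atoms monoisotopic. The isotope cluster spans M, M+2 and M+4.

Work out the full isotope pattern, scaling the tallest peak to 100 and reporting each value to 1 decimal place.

Element Dt pattern (n=1): 0.6850 : 0.3150
Thallium pattern (n=1): 0.2952 : 0.7048
Convolve the two distributions (both contribute in 2-u steps):
  M: 0.6850×0.2952 = 0.202212
  M+2: 0.6850×0.7048 + 0.3150×0.2952 = 0.575776
  M+4: 0.3150×0.7048 = 0.222012
Scale to base peak (0.575776) = 100: 35.1 : 100.0 : 38.6

35.1 : 100.0 : 38.6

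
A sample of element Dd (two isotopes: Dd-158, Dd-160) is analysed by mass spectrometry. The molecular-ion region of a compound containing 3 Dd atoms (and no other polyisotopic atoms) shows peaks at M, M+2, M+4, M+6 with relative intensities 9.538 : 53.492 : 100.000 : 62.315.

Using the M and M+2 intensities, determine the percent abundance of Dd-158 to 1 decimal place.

34.9%

If p is the fraction of Dd that is Dd-158, then I(M+2)/I(M) = [C(3,1)·p^2·(1−p)] / p^3 = 3·(1−p)/p = 53.492/9.538 = 5.6083
(1−p)/p = 5.6083/3 = 1.8694  ⇒  p = 1/(1 + 1.8694) = 0.3485
Dd-158: 34.9%, Dd-160: 65.1%.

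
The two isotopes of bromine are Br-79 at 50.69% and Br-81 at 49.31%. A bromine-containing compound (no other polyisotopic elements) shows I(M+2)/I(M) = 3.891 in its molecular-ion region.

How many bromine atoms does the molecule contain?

The M+2/M ratio from n Br atoms is n · q/p = n · 0.4931/0.5069.
n = 3.891 × 0.5069/0.4931 = 4.00 ≈ 4

4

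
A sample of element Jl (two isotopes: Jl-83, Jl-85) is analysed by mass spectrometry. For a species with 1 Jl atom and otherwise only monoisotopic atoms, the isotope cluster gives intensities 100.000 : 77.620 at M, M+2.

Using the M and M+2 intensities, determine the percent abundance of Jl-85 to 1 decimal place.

Write p for the Jl-83 fraction. I(M+2)/I(M) = [C(1,1)·p^0·(1−p)] / p^1 = 1·(1−p)/p = 77.620/100.000 = 0.7762
(1−p)/p = 0.7762/1 = 0.7762  ⇒  p = 1/(1 + 0.7762) = 0.5630
Jl-83: 56.3%, Jl-85: 43.7%.

43.7%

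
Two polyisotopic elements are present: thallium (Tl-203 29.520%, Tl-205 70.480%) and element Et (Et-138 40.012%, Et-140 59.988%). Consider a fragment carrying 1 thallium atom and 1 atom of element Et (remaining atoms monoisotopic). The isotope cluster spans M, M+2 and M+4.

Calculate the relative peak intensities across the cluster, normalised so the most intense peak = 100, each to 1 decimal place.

Thallium pattern (n=1): 0.2952 : 0.7048
Element Et pattern (n=1): 0.40012 : 0.59988
Convolve the two distributions (both contribute in 2-u steps):
  M: 0.2952×0.40012 = 0.118115
  M+2: 0.2952×0.59988 + 0.7048×0.40012 = 0.459089
  M+4: 0.7048×0.59988 = 0.422795
Scale to base peak (0.459089) = 100: 25.7 : 100.0 : 92.1

25.7 : 100.0 : 92.1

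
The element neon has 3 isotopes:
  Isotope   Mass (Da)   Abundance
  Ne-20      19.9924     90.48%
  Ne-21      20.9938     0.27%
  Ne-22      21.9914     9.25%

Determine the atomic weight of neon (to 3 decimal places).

20.180 Da

Weight each isotope mass by its fractional abundance: 0.9048 × 19.9924 + 0.0027 × 20.9938 + 0.0925 × 21.9914
= 18.08912 + 0.05668 + 2.03420 = 20.18000 Da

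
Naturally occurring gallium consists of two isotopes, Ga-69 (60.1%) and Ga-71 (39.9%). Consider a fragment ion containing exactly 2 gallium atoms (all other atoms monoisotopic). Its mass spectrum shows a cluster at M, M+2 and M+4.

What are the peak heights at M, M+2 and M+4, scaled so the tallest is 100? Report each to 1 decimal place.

Expanding (0.601 + 0.399)^2:
P(M) = 0.601^2 = 0.361201
P(M+2) = 2 × 0.601^1 × 0.399^1 = 0.479598
P(M+4) = 0.399^2 = 0.159201
The M+2 peak is largest (0.479598); scaling to 100 gives 75.3 : 100.0 : 33.2.

75.3 : 100.0 : 33.2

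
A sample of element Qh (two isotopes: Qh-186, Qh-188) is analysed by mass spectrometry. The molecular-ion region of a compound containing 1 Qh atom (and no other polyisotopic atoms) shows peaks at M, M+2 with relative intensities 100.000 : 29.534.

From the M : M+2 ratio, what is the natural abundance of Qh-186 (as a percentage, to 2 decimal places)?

77.20%

If p is the fraction of Qh that is Qh-186, then I(M+2)/I(M) = [C(1,1)·p^0·(1−p)] / p^1 = 1·(1−p)/p = 29.534/100.000 = 0.2953
(1−p)/p = 0.2953/1 = 0.2953  ⇒  p = 1/(1 + 0.2953) = 0.7720
Qh-186: 77.20%, Qh-188: 22.80%.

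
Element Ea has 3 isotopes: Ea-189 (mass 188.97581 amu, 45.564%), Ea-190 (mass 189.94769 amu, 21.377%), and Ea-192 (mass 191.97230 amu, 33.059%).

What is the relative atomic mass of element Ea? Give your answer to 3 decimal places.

The abundance-weighted mean is 0.45564 × 188.97581 + 0.21377 × 189.94769 + 0.33059 × 191.97230
= 86.104938 + 40.605118 + 63.464123 = 190.174179 amu

190.174 amu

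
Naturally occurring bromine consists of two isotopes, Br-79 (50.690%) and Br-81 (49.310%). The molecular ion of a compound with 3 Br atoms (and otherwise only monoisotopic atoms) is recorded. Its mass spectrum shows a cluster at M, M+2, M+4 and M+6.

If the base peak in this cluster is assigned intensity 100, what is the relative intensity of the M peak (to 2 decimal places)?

34.27

(0.50690 + 0.49310)^3 gives M 0.1302, M+2 0.3801, M+4 0.3698, M+6 0.1199; the largest is M+2.
P(M+2) = C(3,1) × 0.50690^2 × 0.49310^1 = 3 × 0.25694761 × 0.4931 = 0.380103 (base)
P(M) = C(3,0) × 0.50690^3 × 0.49310^0 = 1 × 0.13024674 × 1.0000 = 0.130247
Relative intensity = 0.130247 / 0.380103 × 100 = 34.27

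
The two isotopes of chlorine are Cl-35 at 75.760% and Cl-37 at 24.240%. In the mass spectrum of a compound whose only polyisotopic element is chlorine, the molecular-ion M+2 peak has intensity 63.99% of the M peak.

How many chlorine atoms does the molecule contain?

2

For n independent Cl atoms, I(M+2)/I(M) = n · (abundance Cl-37) / (abundance Cl-35) = n · 0.24240/0.75760.
n = 0.6399 × 0.75760/0.24240 = 2.00 ≈ 2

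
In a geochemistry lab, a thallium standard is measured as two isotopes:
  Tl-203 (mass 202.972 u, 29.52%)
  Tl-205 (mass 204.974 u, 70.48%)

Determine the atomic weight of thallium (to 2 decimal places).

Weight each isotope mass by its fractional abundance: 0.2952 × 202.972 + 0.7048 × 204.974
= 59.9173 + 144.4657 = 204.3830 u

204.38 u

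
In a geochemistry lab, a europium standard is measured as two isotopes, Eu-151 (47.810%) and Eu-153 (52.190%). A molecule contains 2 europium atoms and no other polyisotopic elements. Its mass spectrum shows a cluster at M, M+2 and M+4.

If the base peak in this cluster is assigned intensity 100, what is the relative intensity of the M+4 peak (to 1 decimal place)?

Term probabilities: M 0.2286, M+2 0.4990, M+4 0.2724. Base peak = M+2.
P(M+2) = C(2,1) × 0.47810^1 × 0.52190^1 = 2 × 0.4781 × 0.5219 = 0.499041 (base)
P(M+4) = C(2,2) × 0.47810^0 × 0.52190^2 = 1 × 1.0000 × 0.27237961 = 0.272380
Relative intensity = 0.272380 / 0.499041 × 100 = 54.6

54.6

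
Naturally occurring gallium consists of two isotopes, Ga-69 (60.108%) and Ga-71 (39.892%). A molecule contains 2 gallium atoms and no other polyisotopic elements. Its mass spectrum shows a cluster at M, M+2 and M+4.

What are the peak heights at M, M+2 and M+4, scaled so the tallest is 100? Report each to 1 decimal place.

Each Ga atom is independently Ga-69 (p = 0.60108) or Ga-71 (q = 0.39892); the cluster is the binomial expansion (p + q)^2.
P(M) = 0.60108^2 = 0.361297
P(M+2) = 2 × 0.60108^1 × 0.39892^1 = 0.479566
P(M+4) = 0.39892^2 = 0.159137
The M+2 peak is largest (0.479566); scaling to 100 gives 75.3 : 100.0 : 33.2.

75.3 : 100.0 : 33.2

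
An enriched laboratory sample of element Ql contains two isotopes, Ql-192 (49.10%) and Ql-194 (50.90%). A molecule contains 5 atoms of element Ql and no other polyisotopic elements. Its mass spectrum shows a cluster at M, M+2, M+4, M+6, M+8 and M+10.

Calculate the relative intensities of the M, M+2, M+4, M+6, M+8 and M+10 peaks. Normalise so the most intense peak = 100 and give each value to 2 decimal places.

The 5 Ql atoms are independent, so intensities follow the terms of (0.4910 + 0.5090)^5.
P(M) = 0.4910^5 = 0.028537
P(M+2) = 5 × 0.4910^4 × 0.5090^1 = 0.147916
P(M+4) = 10 × 0.4910^3 × 0.5090^2 = 0.306676
P(M+6) = 10 × 0.4910^2 × 0.5090^3 = 0.317919
P(M+8) = 5 × 0.4910^1 × 0.5090^4 = 0.164787
P(M+10) = 0.5090^5 = 0.034166
The M+6 peak is largest (0.317919); scaling to 100 gives 8.98 : 46.53 : 96.46 : 100.00 : 51.83 : 10.75.

8.98 : 46.53 : 96.46 : 100.00 : 51.83 : 10.75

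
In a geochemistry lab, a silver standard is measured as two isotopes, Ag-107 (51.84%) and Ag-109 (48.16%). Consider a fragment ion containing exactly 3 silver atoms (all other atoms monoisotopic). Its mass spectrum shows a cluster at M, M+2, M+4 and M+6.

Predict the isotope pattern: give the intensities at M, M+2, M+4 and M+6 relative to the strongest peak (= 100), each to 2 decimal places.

Each Ag atom is independently Ag-107 (p = 0.5184) or Ag-109 (q = 0.4816); the cluster is the binomial expansion (p + q)^3.
P(M) = 0.5184^3 = 0.139314
P(M+2) = 3 × 0.5184^2 × 0.4816^1 = 0.388273
P(M+4) = 3 × 0.5184^1 × 0.4816^2 = 0.360711
P(M+6) = 0.4816^3 = 0.111702
The M+2 peak is largest (0.388273); scaling to 100 gives 35.88 : 100.00 : 92.90 : 28.77.

35.88 : 100.00 : 92.90 : 28.77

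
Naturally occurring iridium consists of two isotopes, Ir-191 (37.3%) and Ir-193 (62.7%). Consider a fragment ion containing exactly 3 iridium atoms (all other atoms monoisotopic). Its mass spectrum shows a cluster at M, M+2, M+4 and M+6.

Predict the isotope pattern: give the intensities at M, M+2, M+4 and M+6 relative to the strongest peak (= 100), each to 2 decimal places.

The 3 Ir atoms are independent, so intensities follow the terms of (0.373 + 0.627)^3.
P(M) = 0.373^3 = 0.051895
P(M+2) = 3 × 0.373^2 × 0.627^1 = 0.261702
P(M+4) = 3 × 0.373^1 × 0.627^2 = 0.439911
P(M+6) = 0.627^3 = 0.246492
The M+4 peak is largest (0.439911); scaling to 100 gives 11.80 : 59.49 : 100.00 : 56.03.

11.80 : 59.49 : 100.00 : 56.03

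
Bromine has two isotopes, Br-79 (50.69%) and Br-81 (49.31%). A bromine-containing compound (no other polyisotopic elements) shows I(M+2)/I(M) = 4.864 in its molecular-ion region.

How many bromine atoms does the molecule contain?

5

The M+2/M ratio from n Br atoms is n · q/p = n · 0.4931/0.5069.
n = 4.864 × 0.5069/0.4931 = 5.00 ≈ 5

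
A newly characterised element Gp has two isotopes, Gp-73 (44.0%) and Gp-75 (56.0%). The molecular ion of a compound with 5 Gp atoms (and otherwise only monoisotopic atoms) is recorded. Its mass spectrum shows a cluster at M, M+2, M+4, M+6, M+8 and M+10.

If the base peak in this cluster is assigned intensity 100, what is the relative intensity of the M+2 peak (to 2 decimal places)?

Binomial terms of (0.440 + 0.560)^5: M 0.0165, M+2 0.1049, M+4 0.2671, M+6 0.3400, M+8 0.2164, M+10 0.0551 → M+6 is the base peak.
P(M+6) = C(5,3) × 0.440^2 × 0.560^3 = 10 × 0.1936 × 0.175616 = 0.339993 (base)
P(M+2) = C(5,1) × 0.440^4 × 0.560^1 = 5 × 0.03748096 × 0.5600 = 0.104947
Relative intensity = 0.104947 / 0.339993 × 100 = 30.87

30.87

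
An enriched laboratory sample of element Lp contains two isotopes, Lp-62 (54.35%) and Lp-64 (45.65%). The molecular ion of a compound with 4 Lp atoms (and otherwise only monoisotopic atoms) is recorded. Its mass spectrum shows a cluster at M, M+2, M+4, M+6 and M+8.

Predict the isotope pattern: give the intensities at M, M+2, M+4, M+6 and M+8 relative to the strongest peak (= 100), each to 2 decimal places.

23.62 : 79.37 : 100.00 : 56.00 : 11.76

The 4 Lp atoms are independent, so intensities follow the terms of (0.5435 + 0.4565)^4.
P(M) = 0.5435^4 = 0.087257
P(M+2) = 4 × 0.5435^3 × 0.4565^1 = 0.293156
P(M+4) = 6 × 0.5435^2 × 0.4565^2 = 0.369345
P(M+6) = 4 × 0.5435^1 × 0.4565^3 = 0.206815
P(M+8) = 0.4565^4 = 0.043427
The M+4 peak is largest (0.369345); scaling to 100 gives 23.62 : 79.37 : 100.00 : 56.00 : 11.76.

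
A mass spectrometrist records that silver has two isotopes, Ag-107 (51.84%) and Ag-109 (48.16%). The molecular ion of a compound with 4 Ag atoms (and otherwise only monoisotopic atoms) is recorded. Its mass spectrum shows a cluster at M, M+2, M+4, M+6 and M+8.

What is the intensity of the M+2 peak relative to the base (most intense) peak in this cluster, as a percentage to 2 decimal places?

Binomial terms of (0.5184 + 0.4816)^4: M 0.0722, M+2 0.2684, M+4 0.3740, M+6 0.2316, M+8 0.0538 → M+4 is the base peak.
P(M+4) = C(4,2) × 0.5184^2 × 0.4816^2 = 6 × 0.26873856 × 0.23193856 = 0.373985 (base)
P(M+2) = C(4,1) × 0.5184^3 × 0.4816^1 = 4 × 0.13931407 × 0.4816 = 0.268375
Relative intensity = 0.268375 / 0.373985 × 100 = 71.76

71.76%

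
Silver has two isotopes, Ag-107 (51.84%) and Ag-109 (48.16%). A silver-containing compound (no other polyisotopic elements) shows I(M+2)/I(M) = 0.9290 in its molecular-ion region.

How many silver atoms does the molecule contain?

For n independent Ag atoms, I(M+2)/I(M) = n · (abundance Ag-109) / (abundance Ag-107) = n · 0.4816/0.5184.
n = 0.9290 × 0.5184/0.4816 = 1.00 ≈ 1

1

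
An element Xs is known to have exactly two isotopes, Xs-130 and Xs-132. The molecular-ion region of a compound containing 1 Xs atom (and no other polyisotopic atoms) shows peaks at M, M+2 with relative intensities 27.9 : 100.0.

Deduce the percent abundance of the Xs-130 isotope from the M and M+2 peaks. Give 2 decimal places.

21.81%

Write p for the Xs-130 fraction. I(M+2)/I(M) = [C(1,1)·p^0·(1−p)] / p^1 = 1·(1−p)/p = 100.0/27.9 = 3.5842
(1−p)/p = 3.5842/1 = 3.5842  ⇒  p = 1/(1 + 3.5842) = 0.2181
Xs-130: 21.81%, Xs-132: 78.19%.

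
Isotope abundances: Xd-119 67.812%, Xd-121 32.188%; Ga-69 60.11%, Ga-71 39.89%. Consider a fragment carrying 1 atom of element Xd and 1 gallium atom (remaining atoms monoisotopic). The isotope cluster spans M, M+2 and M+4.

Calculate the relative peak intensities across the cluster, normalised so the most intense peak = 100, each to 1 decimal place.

87.9 : 100.0 : 27.7

Element Xd pattern (n=1): 0.67812 : 0.32188
Gallium pattern (n=1): 0.6011 : 0.3989
Convolve the two distributions (both contribute in 2-u steps):
  M: 0.67812×0.6011 = 0.407618
  M+2: 0.67812×0.3989 + 0.32188×0.6011 = 0.463984
  M+4: 0.32188×0.3989 = 0.128398
Scale to base peak (0.463984) = 100: 87.9 : 100.0 : 27.7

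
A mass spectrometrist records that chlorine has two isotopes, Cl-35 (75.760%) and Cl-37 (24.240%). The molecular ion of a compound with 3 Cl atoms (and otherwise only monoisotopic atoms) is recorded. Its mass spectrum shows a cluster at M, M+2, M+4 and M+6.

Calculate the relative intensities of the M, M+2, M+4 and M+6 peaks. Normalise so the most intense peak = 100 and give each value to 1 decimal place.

100.0 : 96.0 : 30.7 : 3.3

Each Cl atom is independently Cl-35 (p = 0.75760) or Cl-37 (q = 0.24240); the cluster is the binomial expansion (p + q)^3.
P(M) = 0.75760^3 = 0.434830
P(M+2) = 3 × 0.75760^2 × 0.24240^1 = 0.417382
P(M+4) = 3 × 0.75760^1 × 0.24240^2 = 0.133545
P(M+6) = 0.24240^3 = 0.014243
The M peak is largest (0.434830); scaling to 100 gives 100.0 : 96.0 : 30.7 : 3.3.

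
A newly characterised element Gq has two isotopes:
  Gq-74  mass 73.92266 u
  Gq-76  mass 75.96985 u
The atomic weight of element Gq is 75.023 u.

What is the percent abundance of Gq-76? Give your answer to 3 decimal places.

53.749%

Writing the weighted mean with unknown fraction x of Gq-74:
73.92266·x + 75.96985·(1 − x) = 75.023
(73.92266 − 75.96985)·x = 75.023 − 75.96985
x = -0.94685 / -2.04719 = 0.46251 → 46.251% Gq-74, 53.749% Gq-76.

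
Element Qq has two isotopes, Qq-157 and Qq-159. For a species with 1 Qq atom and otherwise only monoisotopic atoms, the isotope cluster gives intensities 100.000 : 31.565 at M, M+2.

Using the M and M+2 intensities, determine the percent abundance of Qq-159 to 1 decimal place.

24.0%

Let p = fractional abundance of Qq-157. I(M+2)/I(M) = [C(1,1)·p^0·(1−p)] / p^1 = 1·(1−p)/p = 31.565/100.000 = 0.3156
(1−p)/p = 0.3156/1 = 0.3156  ⇒  p = 1/(1 + 0.3156) = 0.7601
Qq-157: 76.0%, Qq-159: 24.0%.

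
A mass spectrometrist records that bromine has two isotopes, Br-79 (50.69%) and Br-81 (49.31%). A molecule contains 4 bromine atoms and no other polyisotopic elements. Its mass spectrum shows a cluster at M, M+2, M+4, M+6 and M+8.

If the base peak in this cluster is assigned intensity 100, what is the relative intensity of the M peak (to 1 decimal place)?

17.6

(0.5069 + 0.4931)^4 gives M 0.0660, M+2 0.2569, M+4 0.3749, M+6 0.2431, M+8 0.0591; the largest is M+4.
P(M+4) = C(4,2) × 0.5069^2 × 0.4931^2 = 6 × 0.25694761 × 0.24314761 = 0.374857 (base)
P(M) = C(4,0) × 0.5069^4 × 0.4931^0 = 1 × 0.06602207 × 1.0000 = 0.066022
Relative intensity = 0.066022 / 0.374857 × 100 = 17.6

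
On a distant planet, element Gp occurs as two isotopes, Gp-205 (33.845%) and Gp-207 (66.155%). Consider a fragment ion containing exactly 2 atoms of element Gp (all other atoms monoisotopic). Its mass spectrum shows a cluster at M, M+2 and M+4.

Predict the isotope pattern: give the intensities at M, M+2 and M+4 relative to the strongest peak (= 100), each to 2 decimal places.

25.58 : 100.00 : 97.73

Each Gp atom is independently Gp-205 (p = 0.33845) or Gp-207 (q = 0.66155); the cluster is the binomial expansion (p + q)^2.
P(M) = 0.33845^2 = 0.114548
P(M+2) = 2 × 0.33845^1 × 0.66155^1 = 0.447803
P(M+4) = 0.66155^2 = 0.437648
The M+2 peak is largest (0.447803); scaling to 100 gives 25.58 : 100.00 : 97.73.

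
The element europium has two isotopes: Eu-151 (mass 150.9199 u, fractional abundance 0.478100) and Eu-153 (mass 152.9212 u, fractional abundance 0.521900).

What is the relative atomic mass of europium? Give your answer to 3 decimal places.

Ar = Σ fᵢ·mᵢ = 0.478100 × 150.9199 + 0.521900 × 152.9212
= 72.15480 + 79.80957 = 151.96437 u

151.964 u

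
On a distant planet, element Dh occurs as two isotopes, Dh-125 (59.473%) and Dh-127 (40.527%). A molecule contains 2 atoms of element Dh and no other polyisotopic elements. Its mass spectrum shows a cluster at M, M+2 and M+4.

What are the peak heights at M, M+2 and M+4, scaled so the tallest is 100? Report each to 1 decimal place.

Each Dh atom is independently Dh-125 (p = 0.59473) or Dh-127 (q = 0.40527); the cluster is the binomial expansion (p + q)^2.
P(M) = 0.59473^2 = 0.353704
P(M+2) = 2 × 0.59473^1 × 0.40527^1 = 0.482052
P(M+4) = 0.40527^2 = 0.164244
The M+2 peak is largest (0.482052); scaling to 100 gives 73.4 : 100.0 : 34.1.

73.4 : 100.0 : 34.1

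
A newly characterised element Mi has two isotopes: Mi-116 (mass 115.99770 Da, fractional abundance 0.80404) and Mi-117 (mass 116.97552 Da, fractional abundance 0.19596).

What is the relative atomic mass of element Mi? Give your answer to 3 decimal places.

116.189 Da

The abundance-weighted mean is 0.80404 × 115.99770 + 0.19596 × 116.97552
= 93.266791 + 22.922523 = 116.189314 Da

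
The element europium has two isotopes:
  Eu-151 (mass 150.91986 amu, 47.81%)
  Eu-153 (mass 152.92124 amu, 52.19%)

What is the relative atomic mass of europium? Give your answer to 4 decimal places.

The abundance-weighted mean is 0.4781 × 150.91986 + 0.5219 × 152.92124
= 72.154785 + 79.809595 = 151.964380 amu

151.9644 amu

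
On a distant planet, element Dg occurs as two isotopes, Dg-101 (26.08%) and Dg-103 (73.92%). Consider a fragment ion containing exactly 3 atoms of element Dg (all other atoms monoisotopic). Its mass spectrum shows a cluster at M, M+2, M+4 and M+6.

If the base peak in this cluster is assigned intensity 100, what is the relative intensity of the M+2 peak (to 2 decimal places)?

35.28

(0.2608 + 0.7392)^3 gives M 0.0177, M+2 0.1508, M+4 0.4275, M+6 0.4039; the largest is M+4.
P(M+4) = C(3,2) × 0.2608^1 × 0.7392^2 = 3 × 0.2608 × 0.54641664 = 0.427516 (base)
P(M+2) = C(3,1) × 0.2608^2 × 0.7392^1 = 3 × 0.06801664 × 0.7392 = 0.150834
Relative intensity = 0.150834 / 0.427516 × 100 = 35.28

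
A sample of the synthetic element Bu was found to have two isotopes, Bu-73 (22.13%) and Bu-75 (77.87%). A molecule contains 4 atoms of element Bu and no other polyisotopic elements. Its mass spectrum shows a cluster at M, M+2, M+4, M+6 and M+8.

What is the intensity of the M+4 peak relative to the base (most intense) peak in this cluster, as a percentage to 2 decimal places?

42.63%

(0.2213 + 0.7787)^4 gives M 0.0024, M+2 0.0338, M+4 0.1782, M+6 0.4180, M+8 0.3677; the largest is M+6.
P(M+6) = C(4,3) × 0.2213^1 × 0.7787^3 = 4 × 0.2213 × 0.47218319 = 0.417977 (base)
P(M+4) = C(4,2) × 0.2213^2 × 0.7787^2 = 6 × 0.04897369 × 0.60637369 = 0.178178
Relative intensity = 0.178178 / 0.417977 × 100 = 42.63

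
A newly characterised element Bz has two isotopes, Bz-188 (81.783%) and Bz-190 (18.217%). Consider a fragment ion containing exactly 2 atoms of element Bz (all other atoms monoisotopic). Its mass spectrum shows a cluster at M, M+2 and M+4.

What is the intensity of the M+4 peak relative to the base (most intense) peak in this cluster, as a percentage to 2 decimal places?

4.96%

Binomial terms of (0.81783 + 0.18217)^2: M 0.6688, M+2 0.2980, M+4 0.0332 → M is the base peak.
P(M) = C(2,0) × 0.81783^2 × 0.18217^0 = 1 × 0.66884591 × 1.0000 = 0.668846 (base)
P(M+4) = C(2,2) × 0.81783^0 × 0.18217^2 = 1 × 1.0000 × 0.03318591 = 0.033186
Relative intensity = 0.033186 / 0.668846 × 100 = 4.96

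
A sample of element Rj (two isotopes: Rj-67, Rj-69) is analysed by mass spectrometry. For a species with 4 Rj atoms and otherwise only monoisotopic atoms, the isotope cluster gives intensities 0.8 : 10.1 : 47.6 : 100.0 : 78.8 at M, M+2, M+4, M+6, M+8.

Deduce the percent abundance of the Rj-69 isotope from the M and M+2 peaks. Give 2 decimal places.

Let p = fractional abundance of Rj-67. I(M+2)/I(M) = [C(4,1)·p^3·(1−p)] / p^4 = 4·(1−p)/p = 10.1/0.8 = 12.6250
(1−p)/p = 12.6250/4 = 3.1562  ⇒  p = 1/(1 + 3.1562) = 0.2406
Rj-67: 24.06%, Rj-69: 75.94%.

75.94%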